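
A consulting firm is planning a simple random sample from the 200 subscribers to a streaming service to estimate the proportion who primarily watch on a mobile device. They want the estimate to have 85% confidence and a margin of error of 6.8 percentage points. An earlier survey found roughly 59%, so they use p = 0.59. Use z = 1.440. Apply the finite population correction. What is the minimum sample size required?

71

Unadjusted: n₀ = 1.440² × 0.59 × 0.41 / 0.068² ≈ 108.48, so n₀ = 109.
Finite population correction with N = 200: n = n₀ / (1 + (n₀−1)/N) = 109 / (1 + 108/200) = 109 / 1.5400 ≈ 70.78.
Rounding up, n = 71.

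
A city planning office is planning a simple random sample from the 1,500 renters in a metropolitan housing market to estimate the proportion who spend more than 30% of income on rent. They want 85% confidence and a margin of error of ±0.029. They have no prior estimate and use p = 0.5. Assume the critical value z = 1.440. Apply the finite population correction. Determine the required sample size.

Unadjusted: n₀ = 1.440² × 0.50 × 0.50 / 0.029² ≈ 616.41, so n₀ = 617.
Finite population correction with N = 1,500: n = n₀ / (1 + (n₀−1)/N) = 617 / (1 + 616/1500) = 617 / 1.4107 ≈ 437.38.
Rounding up, n = 438.

438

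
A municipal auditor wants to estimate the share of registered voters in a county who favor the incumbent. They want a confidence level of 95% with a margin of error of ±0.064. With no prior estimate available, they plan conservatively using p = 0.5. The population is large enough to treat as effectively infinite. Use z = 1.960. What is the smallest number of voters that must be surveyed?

235

With p = 0.5, p(1−p) = 0.25.
n = z²·p(1−p)/E² = 1.960² × 0.2500 / 0.064² = 3.8416 × 0.2500 / 0.004096 ≈ 234.47.
Rounding up gives n = 235.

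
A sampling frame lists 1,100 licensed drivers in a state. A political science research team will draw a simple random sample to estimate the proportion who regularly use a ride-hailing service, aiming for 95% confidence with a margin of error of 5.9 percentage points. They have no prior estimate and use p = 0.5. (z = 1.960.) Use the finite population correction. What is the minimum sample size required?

Unadjusted: n₀ = 1.960² × 0.50 × 0.50 / 0.059² ≈ 275.90, so n₀ = 276.
Finite population correction with N = 1,100: n = n₀ / (1 + (n₀−1)/N) = 276 / (1 + 275/1100) = 276 / 1.2500 ≈ 220.80.
Rounding up, n = 221.

221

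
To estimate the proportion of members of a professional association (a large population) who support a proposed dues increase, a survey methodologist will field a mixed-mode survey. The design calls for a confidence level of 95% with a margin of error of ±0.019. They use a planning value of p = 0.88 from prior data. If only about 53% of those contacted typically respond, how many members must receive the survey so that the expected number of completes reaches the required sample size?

2121

For 95% confidence, z = 1.960.
Completed interviews needed: n₀ = 1.960² × 0.1056 / 0.019² ≈ 1123.75 → 1124.
At a 53% response rate, contacts needed = 1124 / 0.53 ≈ 2120.75 → 2121.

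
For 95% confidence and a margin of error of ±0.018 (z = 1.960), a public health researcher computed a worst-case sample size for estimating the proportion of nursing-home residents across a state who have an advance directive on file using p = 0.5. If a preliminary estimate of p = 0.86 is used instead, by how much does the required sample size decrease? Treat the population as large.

Conservative (p = 0.5): n = 1.960² × 0.25 / 0.018² ≈ 2964.20 → 2965.
Using p = 0.86: p(1−p) = 0.1204, so n = 1.960² × 0.1204 / 0.018² ≈ 1427.56 → 1428.
Reduction: 2965 − 1428 = 1537.

1537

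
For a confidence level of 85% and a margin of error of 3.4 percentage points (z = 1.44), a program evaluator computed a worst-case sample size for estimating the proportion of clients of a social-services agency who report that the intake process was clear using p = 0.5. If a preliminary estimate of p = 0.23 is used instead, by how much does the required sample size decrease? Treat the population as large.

Conservative (p = 0.5): n = 1.44² × 0.25 / 0.034² ≈ 448.44 → 449.
Using p = 0.23: p(1−p) = 0.1771, so n = 1.44² × 0.1771 / 0.034² ≈ 317.68 → 318.
Reduction: 449 − 318 = 131.

131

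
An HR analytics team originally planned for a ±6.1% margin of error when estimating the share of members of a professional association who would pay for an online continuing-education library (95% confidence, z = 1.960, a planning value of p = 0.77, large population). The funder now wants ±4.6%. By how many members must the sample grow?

At ±6.1%: n = 1.960² × 0.1771 / 0.061² ≈ 182.84 → 183.
At ±4.6%: n = 1.960² × 0.1771 / 0.046² ≈ 321.53 → 322.
Additional respondents: 322 − 183 = 139.

139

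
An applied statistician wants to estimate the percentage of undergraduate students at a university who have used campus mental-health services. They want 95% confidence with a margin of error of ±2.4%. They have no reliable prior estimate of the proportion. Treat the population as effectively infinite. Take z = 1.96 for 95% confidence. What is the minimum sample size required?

With no prior estimate, use p = 0.5, giving p(1−p) = 0.25.
n = z²·p(1−p)/E² = 1.96² × 0.2500 / 0.024² = 3.8416 × 0.2500 / 0.000576 ≈ 1667.36.
Rounding up gives n = 1668.

1668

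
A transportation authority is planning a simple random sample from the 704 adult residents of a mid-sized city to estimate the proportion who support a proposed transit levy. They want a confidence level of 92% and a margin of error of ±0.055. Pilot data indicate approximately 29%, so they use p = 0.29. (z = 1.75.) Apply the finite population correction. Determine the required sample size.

Unadjusted: n₀ = 1.75² × 0.29 × 0.71 / 0.055² ≈ 208.45, so n₀ = 209.
Finite population correction with N = 704: n = n₀ / (1 + (n₀−1)/N) = 209 / (1 + 208/704) = 209 / 1.2955 ≈ 161.33.
Rounding up, n = 162.

162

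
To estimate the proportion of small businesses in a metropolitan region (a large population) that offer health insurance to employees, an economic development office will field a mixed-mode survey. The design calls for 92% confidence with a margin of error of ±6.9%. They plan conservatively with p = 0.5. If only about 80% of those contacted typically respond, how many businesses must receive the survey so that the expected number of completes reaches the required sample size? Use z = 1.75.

Completed interviews needed: n₀ = 1.75² × 0.2500 / 0.069² ≈ 160.81 → 161.
At an 80% response rate, contacts needed = 161 / 0.80 ≈ 201.25 → 202.

202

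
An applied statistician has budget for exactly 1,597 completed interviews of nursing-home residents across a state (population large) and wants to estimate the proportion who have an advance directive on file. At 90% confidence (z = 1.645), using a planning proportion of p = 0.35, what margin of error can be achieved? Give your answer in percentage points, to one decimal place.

2.0

SE(p̂) = √[p(1−p)/n] = √[0.2275/1597] = 0.01194.
E = z × SE = 1.645 × 0.01194 = 0.01963, or 2.0 percentage points.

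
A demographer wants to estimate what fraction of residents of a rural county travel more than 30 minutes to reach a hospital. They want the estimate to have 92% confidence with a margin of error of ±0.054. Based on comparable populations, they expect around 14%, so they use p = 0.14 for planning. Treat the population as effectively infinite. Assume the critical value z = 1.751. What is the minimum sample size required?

127

With p = 0.14, p(1−p) = 0.1204.
n = z²·p(1−p)/E² = 1.751² × 0.1204 / 0.054² = 3.0660 × 0.1204 / 0.002916 ≈ 126.59.
Rounding up gives n = 127.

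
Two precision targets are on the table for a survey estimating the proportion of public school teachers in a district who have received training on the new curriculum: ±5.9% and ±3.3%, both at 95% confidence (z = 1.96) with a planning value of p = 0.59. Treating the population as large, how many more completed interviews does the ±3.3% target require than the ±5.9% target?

At ±5.9%: n = 1.96² × 0.2419 / 0.059² ≈ 266.96 → 267.
At ±3.3%: n = 1.96² × 0.2419 / 0.033² ≈ 853.34 → 854.
Additional respondents: 854 − 267 = 587.

587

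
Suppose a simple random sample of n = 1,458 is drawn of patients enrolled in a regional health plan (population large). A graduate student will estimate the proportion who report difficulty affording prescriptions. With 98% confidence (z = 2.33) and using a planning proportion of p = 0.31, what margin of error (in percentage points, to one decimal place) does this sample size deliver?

SE(p̂) = √[p(1−p)/n] = √[0.2139/1458] = 0.01211.
E = z × SE = 2.33 × 0.01211 = 0.02822, or 2.8 percentage points.

2.8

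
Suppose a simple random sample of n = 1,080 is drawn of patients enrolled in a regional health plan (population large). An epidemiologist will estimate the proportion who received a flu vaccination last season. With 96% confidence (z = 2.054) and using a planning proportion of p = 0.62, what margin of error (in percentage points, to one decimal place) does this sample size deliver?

3.0

SE(p̂) = √[p(1−p)/n] = √[0.2356/1080] = 0.01477.
E = z × SE = 2.054 × 0.01477 = 0.03034, or 3.0 percentage points.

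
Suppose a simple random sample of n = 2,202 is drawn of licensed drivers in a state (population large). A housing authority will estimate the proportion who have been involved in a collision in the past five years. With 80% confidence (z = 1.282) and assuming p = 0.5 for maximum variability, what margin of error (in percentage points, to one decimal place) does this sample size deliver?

SE(p̂) = √[p(1−p)/n] = √[0.2500/2202] = 0.01066.
E = z × SE = 1.282 × 0.01066 = 0.01366, or 1.4 percentage points.

1.4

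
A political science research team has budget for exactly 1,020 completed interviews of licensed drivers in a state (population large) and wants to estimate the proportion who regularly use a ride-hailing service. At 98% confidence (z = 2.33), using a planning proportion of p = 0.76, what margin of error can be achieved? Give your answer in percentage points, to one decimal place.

SE(p̂) = √[p(1−p)/n] = √[0.1824/1020] = 0.01337.
E = z × SE = 2.33 × 0.01337 = 0.03116, or 3.1 percentage points.

3.1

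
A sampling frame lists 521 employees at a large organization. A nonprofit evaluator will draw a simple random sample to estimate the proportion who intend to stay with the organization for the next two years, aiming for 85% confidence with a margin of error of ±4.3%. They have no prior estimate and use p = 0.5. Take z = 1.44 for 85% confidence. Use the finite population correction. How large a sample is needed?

183

Unadjusted: n₀ = 1.44² × 0.50 × 0.50 / 0.043² ≈ 280.37, so n₀ = 281.
Finite population correction with N = 521: n = n₀ / (1 + (n₀−1)/N) = 281 / (1 + 280/521) = 281 / 1.5374 ≈ 182.77.
Rounding up, n = 183.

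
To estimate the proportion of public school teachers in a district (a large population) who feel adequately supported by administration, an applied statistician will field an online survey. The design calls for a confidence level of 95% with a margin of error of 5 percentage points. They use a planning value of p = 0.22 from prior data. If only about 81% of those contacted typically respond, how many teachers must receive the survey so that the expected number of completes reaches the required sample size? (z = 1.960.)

Completed interviews needed: n₀ = 1.960² × 0.1716 / 0.050² ≈ 263.69 → 264.
At an 81% response rate, contacts needed = 264 / 0.81 ≈ 325.93 → 326.

326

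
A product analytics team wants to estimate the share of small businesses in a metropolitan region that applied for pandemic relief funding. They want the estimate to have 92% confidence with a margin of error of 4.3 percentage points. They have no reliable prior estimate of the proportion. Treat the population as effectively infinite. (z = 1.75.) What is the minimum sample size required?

415

With no prior estimate, use p = 0.5, giving p(1−p) = 0.25.
n = z²·p(1−p)/E² = 1.75² × 0.2500 / 0.043² = 3.0625 × 0.2500 / 0.001849 ≈ 414.08.
Rounding up gives n = 415.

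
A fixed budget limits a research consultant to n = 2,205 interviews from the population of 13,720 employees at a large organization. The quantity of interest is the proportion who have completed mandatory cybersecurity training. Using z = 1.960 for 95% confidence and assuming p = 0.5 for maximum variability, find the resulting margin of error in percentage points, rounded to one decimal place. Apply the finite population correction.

Finite-population factor: (N−n)/(N−1) = (13720−2205)/(13720−1) = 0.8393.
SE(p̂) = √[p(1−p)/n · (N−n)/(N−1)] = √[0.2500/2205 × 0.8393] = 0.00976.
E = z × SE = 1.960 × 0.00976 = 0.01912 ≈ 1.9 percentage points.

1.9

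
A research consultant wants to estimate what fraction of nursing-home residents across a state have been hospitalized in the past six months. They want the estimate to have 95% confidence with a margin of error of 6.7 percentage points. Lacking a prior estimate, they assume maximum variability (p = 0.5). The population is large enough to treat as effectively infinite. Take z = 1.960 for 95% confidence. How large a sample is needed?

214

With p = 0.5, p(1−p) = 0.25.
n = z²·p(1−p)/E² = 1.960² × 0.2500 / 0.067² = 3.8416 × 0.2500 / 0.004489 ≈ 213.95.
Rounding up gives n = 214.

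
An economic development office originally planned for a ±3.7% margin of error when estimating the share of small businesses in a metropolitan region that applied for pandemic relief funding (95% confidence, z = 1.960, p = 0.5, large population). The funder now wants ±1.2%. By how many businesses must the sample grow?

At ±3.7%: n = 1.960² × 0.2500 / 0.037² ≈ 701.53 → 702.
At ±1.2%: n = 1.960² × 0.2500 / 0.012² ≈ 6669.44 → 6670.
Additional respondents: 6670 − 702 = 5968.

5968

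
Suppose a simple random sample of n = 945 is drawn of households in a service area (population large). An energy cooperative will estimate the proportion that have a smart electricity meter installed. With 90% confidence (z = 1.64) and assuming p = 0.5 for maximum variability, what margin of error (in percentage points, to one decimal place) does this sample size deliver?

2.7

SE(p̂) = √[p(1−p)/n] = √[0.2500/945] = 0.01627.
E = z × SE = 1.64 × 0.01627 = 0.02667, or 2.7 percentage points.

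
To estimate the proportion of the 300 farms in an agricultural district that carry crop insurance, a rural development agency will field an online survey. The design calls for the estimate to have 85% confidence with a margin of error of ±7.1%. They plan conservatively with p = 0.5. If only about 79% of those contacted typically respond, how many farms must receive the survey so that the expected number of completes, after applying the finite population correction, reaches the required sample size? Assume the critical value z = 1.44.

Completed interviews needed (unadjusted): n₀ = 1.44² × 0.2500 / 0.071² ≈ 102.84 → 103.
FPC for N = 300: n = 103 / (1 + 102/300) = 103 / 1.3400 ≈ 76.87 → 77.
At a 79% response rate, contacts needed = 77 / 0.79 ≈ 97.47 → 98.

98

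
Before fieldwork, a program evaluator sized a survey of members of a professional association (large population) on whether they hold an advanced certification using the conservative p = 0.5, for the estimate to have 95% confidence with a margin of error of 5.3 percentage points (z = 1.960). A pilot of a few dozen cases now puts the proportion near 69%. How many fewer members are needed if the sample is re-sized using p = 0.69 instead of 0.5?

49

Conservative (p = 0.5): n = 1.960² × 0.25 / 0.053² ≈ 341.90 → 342.
Using p = 0.69: p(1−p) = 0.2139, so n = 1.960² × 0.2139 / 0.053² ≈ 292.53 → 293.
Reduction: 342 − 293 = 49.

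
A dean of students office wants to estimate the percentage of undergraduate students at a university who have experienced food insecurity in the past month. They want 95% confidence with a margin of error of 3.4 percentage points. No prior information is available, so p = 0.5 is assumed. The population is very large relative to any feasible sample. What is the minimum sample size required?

For 95% confidence, z = 1.960.
With p = 0.5, p(1−p) = 0.25.
n = z²·p(1−p)/E² = 1.960² × 0.2500 / 0.034² = 3.8416 × 0.2500 / 0.001156 ≈ 830.80.
Rounding up gives n = 831.

831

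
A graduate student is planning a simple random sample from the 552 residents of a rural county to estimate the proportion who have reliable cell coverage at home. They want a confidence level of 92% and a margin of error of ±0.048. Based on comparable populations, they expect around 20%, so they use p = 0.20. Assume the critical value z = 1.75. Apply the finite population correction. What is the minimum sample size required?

Unadjusted: n₀ = 1.75² × 0.20 × 0.80 / 0.048² ≈ 212.67, so n₀ = 213.
Finite population correction with N = 552: n = n₀ / (1 + (n₀−1)/N) = 213 / (1 + 212/552) = 213 / 1.3841 ≈ 153.90.
Rounding up, n = 154.

154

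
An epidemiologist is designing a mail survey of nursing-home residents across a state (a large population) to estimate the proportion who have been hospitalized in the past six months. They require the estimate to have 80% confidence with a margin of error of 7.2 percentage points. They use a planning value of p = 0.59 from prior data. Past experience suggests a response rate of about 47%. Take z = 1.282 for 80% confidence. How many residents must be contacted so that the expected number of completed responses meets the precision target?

Completed interviews needed: n₀ = 1.282² × 0.2419 / 0.072² ≈ 76.69 → 77.
At a 47% response rate, contacts needed = 77 / 0.47 ≈ 163.83 → 164.

164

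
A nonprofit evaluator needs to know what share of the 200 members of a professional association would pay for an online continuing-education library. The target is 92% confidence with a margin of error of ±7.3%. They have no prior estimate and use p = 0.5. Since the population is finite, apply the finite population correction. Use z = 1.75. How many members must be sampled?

Unadjusted: n₀ = 1.75² × 0.50 × 0.50 / 0.073² ≈ 143.67, so n₀ = 144.
Finite population correction with N = 200: n = n₀ / (1 + (n₀−1)/N) = 144 / (1 + 143/200) = 144 / 1.7150 ≈ 83.97.
Rounding up, n = 84.

84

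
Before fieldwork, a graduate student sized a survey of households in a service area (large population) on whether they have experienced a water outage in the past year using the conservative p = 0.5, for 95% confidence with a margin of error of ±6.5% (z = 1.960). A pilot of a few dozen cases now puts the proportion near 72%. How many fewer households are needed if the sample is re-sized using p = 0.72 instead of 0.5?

44

Conservative (p = 0.5): n = 1.960² × 0.25 / 0.065² ≈ 227.31 → 228.
Using p = 0.72: p(1−p) = 0.2016, so n = 1.960² × 0.2016 / 0.065² ≈ 183.31 → 184.
Reduction: 228 − 184 = 44.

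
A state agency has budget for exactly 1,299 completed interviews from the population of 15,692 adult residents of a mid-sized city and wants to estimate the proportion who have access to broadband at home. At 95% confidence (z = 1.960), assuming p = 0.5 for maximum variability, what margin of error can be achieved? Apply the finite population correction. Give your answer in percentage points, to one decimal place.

Finite-population factor: (N−n)/(N−1) = (15692−1299)/(15692−1) = 0.9173.
SE(p̂) = √[p(1−p)/n · (N−n)/(N−1)] = √[0.2500/1299 × 0.9173] = 0.01329.
E = z × SE = 1.960 × 0.01329 = 0.02604 ≈ 2.6 percentage points.

2.6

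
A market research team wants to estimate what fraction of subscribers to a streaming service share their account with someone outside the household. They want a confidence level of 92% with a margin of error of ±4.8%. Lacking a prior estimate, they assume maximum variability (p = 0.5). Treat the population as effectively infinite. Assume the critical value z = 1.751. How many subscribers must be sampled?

333

With p = 0.5, p(1−p) = 0.25.
n = z²·p(1−p)/E² = 1.751² × 0.2500 / 0.048² = 3.0660 × 0.2500 / 0.002304 ≈ 332.68.
Rounding up gives n = 333.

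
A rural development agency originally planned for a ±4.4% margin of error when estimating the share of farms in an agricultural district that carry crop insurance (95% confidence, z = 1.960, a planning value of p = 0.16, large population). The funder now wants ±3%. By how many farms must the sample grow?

At ±4.4%: n = 1.960² × 0.1344 / 0.044² ≈ 266.69 → 267.
At ±3%: n = 1.960² × 0.1344 / 0.030² ≈ 573.68 → 574.
Additional respondents: 574 − 267 = 307.

307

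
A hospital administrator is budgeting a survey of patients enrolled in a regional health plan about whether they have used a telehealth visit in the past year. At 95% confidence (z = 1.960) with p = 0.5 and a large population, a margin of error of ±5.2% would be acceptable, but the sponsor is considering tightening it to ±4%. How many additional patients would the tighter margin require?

245

At ±5.2%: n = 1.960² × 0.2500 / 0.052² ≈ 355.18 → 356.
At ±4%: n = 1.960² × 0.2500 / 0.040² ≈ 600.25 → 601.
Additional respondents: 601 − 356 = 245.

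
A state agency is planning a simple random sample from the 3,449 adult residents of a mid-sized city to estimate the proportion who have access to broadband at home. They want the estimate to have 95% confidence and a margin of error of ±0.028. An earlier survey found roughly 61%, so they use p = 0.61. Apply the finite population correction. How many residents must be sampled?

872

For 95% confidence, z = 1.960.
Unadjusted: n₀ = 1.960² × 0.61 × 0.39 / 0.028² ≈ 1165.71, so n₀ = 1166.
Finite population correction with N = 3,449: n = n₀ / (1 + (n₀−1)/N) = 1166 / (1 + 1165/3449) = 1166 / 1.3378 ≈ 871.59.
Rounding up, n = 872.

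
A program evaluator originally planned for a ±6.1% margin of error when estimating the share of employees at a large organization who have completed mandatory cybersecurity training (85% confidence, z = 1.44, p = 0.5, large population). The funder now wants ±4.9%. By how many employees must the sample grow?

76

At ±6.1%: n = 1.44² × 0.2500 / 0.061² ≈ 139.32 → 140.
At ±4.9%: n = 1.44² × 0.2500 / 0.049² ≈ 215.91 → 216.
Additional respondents: 216 − 140 = 76.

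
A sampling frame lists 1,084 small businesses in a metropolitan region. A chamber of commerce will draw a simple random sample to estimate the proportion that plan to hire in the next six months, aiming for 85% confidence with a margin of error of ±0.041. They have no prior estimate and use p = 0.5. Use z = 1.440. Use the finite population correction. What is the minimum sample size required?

Unadjusted: n₀ = 1.440² × 0.50 × 0.50 / 0.041² ≈ 308.39, so n₀ = 309.
Finite population correction with N = 1,084: n = n₀ / (1 + (n₀−1)/N) = 309 / (1 + 308/1084) = 309 / 1.2841 ≈ 240.63.
Rounding up, n = 241.

241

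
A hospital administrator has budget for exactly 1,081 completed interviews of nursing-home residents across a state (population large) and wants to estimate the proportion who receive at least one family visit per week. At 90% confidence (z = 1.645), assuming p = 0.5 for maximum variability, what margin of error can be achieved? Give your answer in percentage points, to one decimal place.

SE(p̂) = √[p(1−p)/n] = √[0.2500/1081] = 0.01521.
E = z × SE = 1.645 × 0.01521 = 0.02502, or 2.5 percentage points.

2.5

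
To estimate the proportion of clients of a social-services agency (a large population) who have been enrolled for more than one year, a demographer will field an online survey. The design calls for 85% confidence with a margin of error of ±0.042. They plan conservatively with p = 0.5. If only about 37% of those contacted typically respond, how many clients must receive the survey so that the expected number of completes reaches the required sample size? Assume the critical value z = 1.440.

795

Completed interviews needed: n₀ = 1.440² × 0.2500 / 0.042² ≈ 293.88 → 294.
At a 37% response rate, contacts needed = 294 / 0.37 ≈ 794.59 → 795.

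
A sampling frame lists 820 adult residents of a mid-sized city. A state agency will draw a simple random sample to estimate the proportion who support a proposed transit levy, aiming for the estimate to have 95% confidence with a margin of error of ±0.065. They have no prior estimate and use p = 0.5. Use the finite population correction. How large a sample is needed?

For 95% confidence, z = 1.96.
Unadjusted: n₀ = 1.96² × 0.50 × 0.50 / 0.065² ≈ 227.31, so n₀ = 228.
Finite population correction with N = 820: n = n₀ / (1 + (n₀−1)/N) = 228 / (1 + 227/820) = 228 / 1.2768 ≈ 178.57.
Rounding up, n = 179.

179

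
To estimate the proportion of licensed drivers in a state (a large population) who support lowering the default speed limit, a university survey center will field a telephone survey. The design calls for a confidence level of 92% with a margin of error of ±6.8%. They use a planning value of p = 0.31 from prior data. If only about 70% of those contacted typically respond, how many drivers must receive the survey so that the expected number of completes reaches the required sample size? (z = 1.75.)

Completed interviews needed: n₀ = 1.75² × 0.2139 / 0.068² ≈ 141.67 → 142.
At a 70% response rate, contacts needed = 142 / 0.70 ≈ 202.86 → 203.

203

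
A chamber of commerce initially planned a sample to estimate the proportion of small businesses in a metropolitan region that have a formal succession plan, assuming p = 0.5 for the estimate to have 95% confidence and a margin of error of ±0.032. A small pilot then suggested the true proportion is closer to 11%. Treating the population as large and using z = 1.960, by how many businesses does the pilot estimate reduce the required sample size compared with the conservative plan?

Conservative (p = 0.5): n = 1.960² × 0.25 / 0.032² ≈ 937.89 → 938.
Using p = 0.11: p(1−p) = 0.0979, so n = 1.960² × 0.0979 / 0.032² ≈ 367.28 → 368.
Reduction: 938 − 368 = 570.

570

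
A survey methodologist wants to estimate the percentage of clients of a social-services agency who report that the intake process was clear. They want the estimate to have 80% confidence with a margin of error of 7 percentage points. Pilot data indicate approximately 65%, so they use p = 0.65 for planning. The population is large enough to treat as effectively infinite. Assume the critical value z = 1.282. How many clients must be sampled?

With p = 0.65, p(1−p) = 0.2275.
n = z²·p(1−p)/E² = 1.282² × 0.2275 / 0.070² = 1.6435 × 0.2275 / 0.004900 ≈ 76.31.
Rounding up gives n = 77.

77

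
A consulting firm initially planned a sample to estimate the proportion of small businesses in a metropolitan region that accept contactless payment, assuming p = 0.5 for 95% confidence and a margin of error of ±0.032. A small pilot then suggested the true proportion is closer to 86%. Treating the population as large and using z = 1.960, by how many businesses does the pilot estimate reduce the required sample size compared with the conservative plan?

Conservative (p = 0.5): n = 1.960² × 0.25 / 0.032² ≈ 937.89 → 938.
Using p = 0.86: p(1−p) = 0.1204, so n = 1.960² × 0.1204 / 0.032² ≈ 451.69 → 452.
Reduction: 938 − 452 = 486.

486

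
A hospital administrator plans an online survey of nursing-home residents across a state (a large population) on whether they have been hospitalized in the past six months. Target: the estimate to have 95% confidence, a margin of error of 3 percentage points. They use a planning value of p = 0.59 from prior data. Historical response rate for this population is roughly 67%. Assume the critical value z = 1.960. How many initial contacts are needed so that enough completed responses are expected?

1542

Completed interviews needed: n₀ = 1.960² × 0.2419 / 0.030² ≈ 1032.54 → 1033.
At a 67% response rate, contacts needed = 1033 / 0.67 ≈ 1541.79 → 1542.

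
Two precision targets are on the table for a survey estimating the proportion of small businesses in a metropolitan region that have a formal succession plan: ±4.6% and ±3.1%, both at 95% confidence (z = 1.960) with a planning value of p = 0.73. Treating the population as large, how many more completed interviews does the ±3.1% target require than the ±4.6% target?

At ±4.6%: n = 1.960² × 0.1971 / 0.046² ≈ 357.84 → 358.
At ±3.1%: n = 1.960² × 0.1971 / 0.031² ≈ 787.91 → 788.
Additional respondents: 788 − 358 = 430.

430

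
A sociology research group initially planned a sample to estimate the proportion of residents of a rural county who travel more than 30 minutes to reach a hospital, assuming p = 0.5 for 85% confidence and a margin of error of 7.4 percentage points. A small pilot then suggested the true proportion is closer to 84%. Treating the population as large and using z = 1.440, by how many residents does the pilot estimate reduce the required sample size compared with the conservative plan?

Conservative (p = 0.5): n = 1.440² × 0.25 / 0.074² ≈ 94.67 → 95.
Using p = 0.84: p(1−p) = 0.1344, so n = 1.440² × 0.1344 / 0.074² ≈ 50.89 → 51.
Reduction: 95 − 51 = 44.

44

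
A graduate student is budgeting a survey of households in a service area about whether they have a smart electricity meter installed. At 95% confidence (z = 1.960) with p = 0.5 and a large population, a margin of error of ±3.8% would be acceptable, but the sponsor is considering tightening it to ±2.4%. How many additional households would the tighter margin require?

1002

At ±3.8%: n = 1.960² × 0.2500 / 0.038² ≈ 665.10 → 666.
At ±2.4%: n = 1.960² × 0.2500 / 0.024² ≈ 1667.36 → 1668.
Additional respondents: 1668 − 666 = 1002.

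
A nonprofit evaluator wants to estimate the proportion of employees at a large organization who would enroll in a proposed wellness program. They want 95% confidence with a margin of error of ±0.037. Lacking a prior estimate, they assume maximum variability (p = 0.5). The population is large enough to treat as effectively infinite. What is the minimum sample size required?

For 95% confidence, z = 1.960.
With p = 0.5, p(1−p) = 0.25.
n = z²·p(1−p)/E² = 1.960² × 0.2500 / 0.037² = 3.8416 × 0.2500 / 0.001369 ≈ 701.53.
Rounding up gives n = 702.

702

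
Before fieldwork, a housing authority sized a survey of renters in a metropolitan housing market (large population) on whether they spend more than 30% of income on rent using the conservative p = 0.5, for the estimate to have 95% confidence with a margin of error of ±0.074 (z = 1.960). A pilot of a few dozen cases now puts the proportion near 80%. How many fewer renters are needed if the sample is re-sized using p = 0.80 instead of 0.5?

Conservative (p = 0.5): n = 1.960² × 0.25 / 0.074² ≈ 175.38 → 176.
Using p = 0.80: p(1−p) = 0.1600, so n = 1.960² × 0.1600 / 0.074² ≈ 112.25 → 113.
Reduction: 176 − 113 = 63.

63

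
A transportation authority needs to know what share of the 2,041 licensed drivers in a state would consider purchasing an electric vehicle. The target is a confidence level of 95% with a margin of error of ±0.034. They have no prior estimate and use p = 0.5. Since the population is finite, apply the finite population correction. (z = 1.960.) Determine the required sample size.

Unadjusted: n₀ = 1.960² × 0.50 × 0.50 / 0.034² ≈ 830.80, so n₀ = 831.
Finite population correction with N = 2,041: n = n₀ / (1 + (n₀−1)/N) = 831 / (1 + 830/2041) = 831 / 1.4067 ≈ 590.76.
Rounding up, n = 591.

591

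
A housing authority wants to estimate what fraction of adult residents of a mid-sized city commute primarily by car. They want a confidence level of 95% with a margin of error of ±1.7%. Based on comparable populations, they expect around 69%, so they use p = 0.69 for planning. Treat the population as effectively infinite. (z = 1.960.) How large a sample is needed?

2844

With p = 0.69, p(1−p) = 0.2139.
n = z²·p(1−p)/E² = 1.960² × 0.2139 / 0.017² = 3.8416 × 0.2139 / 0.000289 ≈ 2843.32.
Rounding up gives n = 2844.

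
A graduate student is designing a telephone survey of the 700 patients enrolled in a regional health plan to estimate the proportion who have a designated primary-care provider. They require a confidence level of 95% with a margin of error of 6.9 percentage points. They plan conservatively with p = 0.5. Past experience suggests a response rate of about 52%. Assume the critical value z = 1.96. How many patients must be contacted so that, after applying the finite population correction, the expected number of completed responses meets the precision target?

302

Completed interviews needed (unadjusted): n₀ = 1.96² × 0.2500 / 0.069² ≈ 201.72 → 202.
FPC for N = 700: n = 202 / (1 + 201/700) = 202 / 1.2871 ≈ 156.94 → 157.
At a 52% response rate, contacts needed = 157 / 0.52 ≈ 301.92 → 302.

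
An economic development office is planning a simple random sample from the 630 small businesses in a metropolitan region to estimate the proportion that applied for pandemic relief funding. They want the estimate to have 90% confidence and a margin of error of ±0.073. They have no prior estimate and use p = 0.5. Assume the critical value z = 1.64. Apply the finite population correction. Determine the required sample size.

Unadjusted: n₀ = 1.64² × 0.50 × 0.50 / 0.073² ≈ 126.18, so n₀ = 127.
Finite population correction with N = 630: n = n₀ / (1 + (n₀−1)/N) = 127 / (1 + 126/630) = 127 / 1.2000 ≈ 105.83.
Rounding up, n = 106.

106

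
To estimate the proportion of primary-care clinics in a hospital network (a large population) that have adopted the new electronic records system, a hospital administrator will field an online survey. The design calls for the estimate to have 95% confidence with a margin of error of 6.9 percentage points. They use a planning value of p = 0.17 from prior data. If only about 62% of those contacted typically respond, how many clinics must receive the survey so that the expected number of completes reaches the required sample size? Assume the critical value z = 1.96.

Completed interviews needed: n₀ = 1.96² × 0.1411 / 0.069² ≈ 113.85 → 114.
At a 62% response rate, contacts needed = 114 / 0.62 ≈ 183.87 → 184.

184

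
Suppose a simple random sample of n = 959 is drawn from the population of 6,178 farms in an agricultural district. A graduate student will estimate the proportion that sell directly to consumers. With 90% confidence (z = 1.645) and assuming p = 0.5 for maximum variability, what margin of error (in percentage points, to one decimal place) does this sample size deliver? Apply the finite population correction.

Finite-population factor: (N−n)/(N−1) = (6178−959)/(6178−1) = 0.8449.
SE(p̂) = √[p(1−p)/n · (N−n)/(N−1)] = √[0.2500/959 × 0.8449] = 0.01484.
E = z × SE = 1.645 × 0.01484 = 0.02441 ≈ 2.4 percentage points.

2.4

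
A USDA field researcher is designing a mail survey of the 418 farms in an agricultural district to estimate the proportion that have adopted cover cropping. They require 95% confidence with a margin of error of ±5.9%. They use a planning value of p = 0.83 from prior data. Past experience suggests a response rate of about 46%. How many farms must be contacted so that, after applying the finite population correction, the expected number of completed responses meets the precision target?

248

For 95% confidence, z = 1.96.
Completed interviews needed (unadjusted): n₀ = 1.96² × 0.1411 / 0.059² ≈ 155.72 → 156.
FPC for N = 418: n = 156 / (1 + 155/418) = 156 / 1.3708 ≈ 113.80 → 114.
At a 46% response rate, contacts needed = 114 / 0.46 ≈ 247.83 → 248.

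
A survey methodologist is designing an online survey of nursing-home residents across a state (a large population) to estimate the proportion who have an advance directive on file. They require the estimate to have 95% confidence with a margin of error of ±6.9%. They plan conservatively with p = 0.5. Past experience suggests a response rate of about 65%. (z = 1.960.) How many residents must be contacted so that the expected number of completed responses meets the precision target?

Completed interviews needed: n₀ = 1.960² × 0.2500 / 0.069² ≈ 201.72 → 202.
At a 65% response rate, contacts needed = 202 / 0.65 ≈ 310.77 → 311.

311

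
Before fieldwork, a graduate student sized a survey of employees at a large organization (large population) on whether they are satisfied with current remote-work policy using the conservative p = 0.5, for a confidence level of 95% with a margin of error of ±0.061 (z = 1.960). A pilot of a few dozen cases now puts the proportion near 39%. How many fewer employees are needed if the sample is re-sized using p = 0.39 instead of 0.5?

13

Conservative (p = 0.5): n = 1.960² × 0.25 / 0.061² ≈ 258.10 → 259.
Using p = 0.39: p(1−p) = 0.2379, so n = 1.960² × 0.2379 / 0.061² ≈ 245.61 → 246.
Reduction: 259 − 246 = 13.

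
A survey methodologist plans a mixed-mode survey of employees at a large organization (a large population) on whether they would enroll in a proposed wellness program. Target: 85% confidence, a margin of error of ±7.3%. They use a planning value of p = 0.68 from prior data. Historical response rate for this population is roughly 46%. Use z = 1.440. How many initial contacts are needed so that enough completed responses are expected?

Completed interviews needed: n₀ = 1.440² × 0.2176 / 0.073² ≈ 84.67 → 85.
At a 46% response rate, contacts needed = 85 / 0.46 ≈ 184.78 → 185.

185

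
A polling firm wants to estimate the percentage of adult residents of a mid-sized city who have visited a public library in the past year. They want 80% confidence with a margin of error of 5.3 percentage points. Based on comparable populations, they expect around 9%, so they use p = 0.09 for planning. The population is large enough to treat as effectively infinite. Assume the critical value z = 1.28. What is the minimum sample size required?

With p = 0.09, p(1−p) = 0.0819.
n = z²·p(1−p)/E² = 1.28² × 0.0819 / 0.053² = 1.6384 × 0.0819 / 0.002809 ≈ 47.77.
Rounding up gives n = 48.

48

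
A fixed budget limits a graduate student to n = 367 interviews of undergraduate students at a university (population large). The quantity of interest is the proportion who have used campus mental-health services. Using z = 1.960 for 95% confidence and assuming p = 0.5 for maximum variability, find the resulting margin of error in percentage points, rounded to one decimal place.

5.1

SE(p̂) = √[p(1−p)/n] = √[0.2500/367] = 0.02610.
E = z × SE = 1.960 × 0.02610 = 0.05116, or 5.1 percentage points.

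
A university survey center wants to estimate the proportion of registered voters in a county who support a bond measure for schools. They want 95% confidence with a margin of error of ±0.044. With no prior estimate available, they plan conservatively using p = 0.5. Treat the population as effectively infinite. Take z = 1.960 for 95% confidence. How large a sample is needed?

497

With p = 0.5, p(1−p) = 0.25.
n = z²·p(1−p)/E² = 1.960² × 0.2500 / 0.044² = 3.8416 × 0.2500 / 0.001936 ≈ 496.07.
Rounding up gives n = 497.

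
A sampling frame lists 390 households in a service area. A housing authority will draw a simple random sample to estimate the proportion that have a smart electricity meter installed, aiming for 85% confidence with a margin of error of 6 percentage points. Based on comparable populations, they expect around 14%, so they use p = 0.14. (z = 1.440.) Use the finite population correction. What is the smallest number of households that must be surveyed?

60

Unadjusted: n₀ = 1.440² × 0.14 × 0.86 / 0.060² ≈ 69.35, so n₀ = 70.
Finite population correction with N = 390: n = n₀ / (1 + (n₀−1)/N) = 70 / (1 + 69/390) = 70 / 1.1769 ≈ 59.48.
Rounding up, n = 60.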